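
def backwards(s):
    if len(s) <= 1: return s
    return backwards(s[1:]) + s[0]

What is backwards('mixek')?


backwards('mixek') = backwards('ixek') + 'm'
backwards('ixek') = backwards('xek') + 'i'
backwards('xek') = backwards('ek') + 'x'
backwards('ek') = backwards('k') + 'e'
backwards('k') = 'k'  (base case)
Concatenating: 'k' + 'e' + 'x' + 'i' + 'm' = 'kexim'

kexim


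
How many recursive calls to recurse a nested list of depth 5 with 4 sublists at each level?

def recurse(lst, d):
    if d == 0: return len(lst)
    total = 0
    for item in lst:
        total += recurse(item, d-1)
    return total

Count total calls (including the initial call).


At depth 0 (root): 1 call
At depth 1: each of 1 parents calls recurse on 4 children = 4 calls
At depth 2: each of 4 parents calls recurse on 4 children = 16 calls
At depth 3: each of 16 parents calls recurse on 4 children = 64 calls
At depth 4: each of 64 parents calls recurse on 4 children = 256 calls
At depth 5: each of 256 parents calls recurse on 4 children = 1024 calls
Total: 1 + 4 + 16 + 64 + 256 + 1024 = 1365

1365


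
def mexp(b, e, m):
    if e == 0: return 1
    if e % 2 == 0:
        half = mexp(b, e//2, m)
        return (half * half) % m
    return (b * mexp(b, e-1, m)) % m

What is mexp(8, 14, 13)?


mexp(8, 14, 13): e is even, compute mexp(8, 7, 13)
  mexp(8, 7, 13): e is odd, compute mexp(8, 6, 13)
    mexp(8, 6, 13): e is even, compute mexp(8, 3, 13)
      mexp(8, 3, 13): e is odd, compute mexp(8, 2, 13)
        mexp(8, 2, 13): e is even, compute mexp(8, 1, 13)
          mexp(8, 1, 13): e is odd, compute mexp(8, 0, 13)
          mexp(8, 0, 13) = 1
          (8 * 1) % 13 = 8
        half=8, (8*8) % 13 = 12
      (8 * 12) % 13 = 5
    half=5, (5*5) % 13 = 12
  (8 * 12) % 13 = 5
half=5, (5*5) % 13 = 12

12


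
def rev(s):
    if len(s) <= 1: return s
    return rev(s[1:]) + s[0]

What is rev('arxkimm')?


rev('arxkimm') = rev('rxkimm') + 'a'
rev('rxkimm') = rev('xkimm') + 'r'
rev('xkimm') = rev('kimm') + 'x'
rev('kimm') = rev('imm') + 'k'
rev('imm') = rev('mm') + 'i'
rev('mm') = rev('m') + 'm'
rev('m') = 'm'  (base case)
Concatenating: 'm' + 'm' + 'i' + 'k' + 'x' + 'r' + 'a' = 'mmikxra'

mmikxra


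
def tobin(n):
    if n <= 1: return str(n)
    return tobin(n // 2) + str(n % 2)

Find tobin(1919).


tobin(1919) = tobin(959) + '1'
tobin(959) = tobin(479) + '1'
tobin(479) = tobin(239) + '1'
tobin(239) = tobin(119) + '1'
tobin(119) = tobin(59) + '1'
tobin(59) = tobin(29) + '1'
tobin(29) = tobin(14) + '1'
tobin(14) = tobin(7) + '0'
tobin(7) = tobin(3) + '1'
tobin(3) = tobin(1) + '1'
tobin(1) = '1'  (base case)
Concatenating: '1' + '1' + '1' + '0' + '1' + '1' + '1' + '1' + '1' + '1' + '1' = '11101111111'

11101111111


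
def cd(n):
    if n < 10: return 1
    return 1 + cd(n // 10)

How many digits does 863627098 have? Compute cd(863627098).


cd(863627098) = 1 + cd(86362709)
cd(86362709) = 1 + cd(8636270)
cd(8636270) = 1 + cd(863627)
cd(863627) = 1 + cd(86362)
cd(86362) = 1 + cd(8636)
cd(8636) = 1 + cd(863)
cd(863) = 1 + cd(86)
cd(86) = 1 + cd(8)
cd(8) = 1  (base case: 8 < 10)
Unwinding: 1 + 1 + 1 + 1 + 1 + 1 + 1 + 1 + 1 = 9

9


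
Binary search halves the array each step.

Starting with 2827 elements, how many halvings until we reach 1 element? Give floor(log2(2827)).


2827 / 2 = 1413
1413 / 2 = 706
706 / 2 = 353
353 / 2 = 176
176 / 2 = 88
88 / 2 = 44
44 / 2 = 22
22 / 2 = 11
11 / 2 = 5
5 / 2 = 2
2 / 2 = 1
Reached 1 after 11 halvings

11


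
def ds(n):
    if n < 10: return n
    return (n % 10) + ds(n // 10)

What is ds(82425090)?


ds(82425090) = 0 + ds(8242509)
ds(8242509) = 9 + ds(824250)
ds(824250) = 0 + ds(82425)
ds(82425) = 5 + ds(8242)
ds(8242) = 2 + ds(824)
ds(824) = 4 + ds(82)
ds(82) = 2 + ds(8)
ds(8) = 8  (base case)
Total: 0 + 9 + 0 + 5 + 2 + 4 + 2 + 8 = 30

30


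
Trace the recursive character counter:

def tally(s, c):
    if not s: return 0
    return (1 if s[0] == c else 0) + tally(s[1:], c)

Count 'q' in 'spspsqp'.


s[0]='s' != 'q' -> 0
s[0]='p' != 'q' -> 0
s[0]='s' != 'q' -> 0
s[0]='p' != 'q' -> 0
s[0]='s' != 'q' -> 0
s[0]='q' == 'q' -> 1
s[0]='p' != 'q' -> 0
Sum: 0 + 0 + 0 + 0 + 0 + 1 + 0 = 1

1


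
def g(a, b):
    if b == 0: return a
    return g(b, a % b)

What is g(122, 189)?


g(122, 189) = g(189, 122)
g(189, 122) = g(122, 67)
g(122, 67) = g(67, 55)
g(67, 55) = g(55, 12)
g(55, 12) = g(12, 7)
g(12, 7) = g(7, 5)
g(7, 5) = g(5, 2)
g(5, 2) = g(2, 1)
g(2, 1) = g(1, 0)
g(1, 0) = 1  (base case)

1


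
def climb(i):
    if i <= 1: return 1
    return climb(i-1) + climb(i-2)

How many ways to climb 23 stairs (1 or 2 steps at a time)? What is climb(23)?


Building up from base cases:
climb(0) = 1
climb(1) = 1
climb(2) = climb(1) + climb(0) = 1 + 1 = 2
climb(3) = climb(2) + climb(1) = 2 + 1 = 3
climb(4) = climb(3) + climb(2) = 3 + 2 = 5
climb(5) = climb(4) + climb(3) = 5 + 3 = 8
climb(6) = climb(5) + climb(4) = 8 + 5 = 13
climb(7) = climb(6) + climb(5) = 13 + 8 = 21
climb(8) = climb(7) + climb(6) = 21 + 13 = 34
climb(9) = climb(8) + climb(7) = 34 + 21 = 55
climb(10) = climb(9) + climb(8) = 55 + 34 = 89
climb(11) = climb(10) + climb(9) = 89 + 55 = 144
climb(12) = climb(11) + climb(10) = 144 + 89 = 233
climb(13) = climb(12) + climb(11) = 233 + 144 = 377
climb(14) = climb(13) + climb(12) = 377 + 233 = 610
climb(15) = climb(14) + climb(13) = 610 + 377 = 987
climb(16) = climb(15) + climb(14) = 987 + 610 = 1597
climb(17) = climb(16) + climb(15) = 1597 + 987 = 2584
climb(18) = climb(17) + climb(16) = 2584 + 1597 = 4181
climb(19) = climb(18) + climb(17) = 4181 + 2584 = 6765
climb(20) = climb(19) + climb(18) = 6765 + 4181 = 10946
climb(21) = climb(20) + climb(19) = 10946 + 6765 = 17711
climb(22) = climb(21) + climb(20) = 17711 + 10946 = 28657
climb(23) = climb(22) + climb(21) = 28657 + 17711 = 46368

46368


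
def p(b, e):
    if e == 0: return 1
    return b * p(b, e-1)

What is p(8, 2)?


p(8, 2)
= 8 * p(8, 1)
= 8 * 8 * p(8, 0)
= 8 * 8 * 1
= 64

64


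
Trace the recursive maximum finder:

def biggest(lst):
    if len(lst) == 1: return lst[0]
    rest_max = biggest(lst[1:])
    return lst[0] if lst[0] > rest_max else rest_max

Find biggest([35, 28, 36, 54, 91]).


biggest([35, 28, 36, 54, 91]): compare 35 with biggest([28, 36, 54, 91])
biggest([28, 36, 54, 91]): compare 28 with biggest([36, 54, 91])
biggest([36, 54, 91]): compare 36 with biggest([54, 91])
biggest([54, 91]): compare 54 with biggest([91])
biggest([91]) = 91  (base case)
Compare 54 with 91 -> 91
Compare 36 with 91 -> 91
Compare 28 with 91 -> 91
Compare 35 with 91 -> 91

91


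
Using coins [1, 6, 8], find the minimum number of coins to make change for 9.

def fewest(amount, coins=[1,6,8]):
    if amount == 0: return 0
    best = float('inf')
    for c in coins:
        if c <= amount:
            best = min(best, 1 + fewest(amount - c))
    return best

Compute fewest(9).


Building up with DP:
fewest(0) = 0
fewest(1) = min(1+fewest(0)=1+0=1) = 1
fewest(2) = min(1+fewest(1)=1+1=2) = 2
fewest(3) = min(1+fewest(2)=1+2=3) = 3
fewest(4) = min(1+fewest(3)=1+3=4) = 4
fewest(5) = min(1+fewest(4)=1+4=5) = 5
fewest(6) = min(1+fewest(5)=1+5=6, 1+fewest(0)=1+0=1) = 1
fewest(7) = min(1+fewest(6)=1+1=2, 1+fewest(1)=1+1=2) = 2
fewest(8) = min(1+fewest(7)=1+2=3, 1+fewest(2)=1+2=3, 1+fewest(0)=1+0=1) = 1
fewest(9) = min(1+fewest(8)=1+1=2, 1+fewest(3)=1+3=4, 1+fewest(1)=1+1=2) = 2

2


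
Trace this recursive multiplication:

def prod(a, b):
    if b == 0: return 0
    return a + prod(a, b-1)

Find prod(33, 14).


prod(33, 14) = 33 + prod(33, 13)
prod(33, 13) = 33 + prod(33, 12)
prod(33, 12) = 33 + prod(33, 11)
prod(33, 11) = 33 + prod(33, 10)
prod(33, 10) = 33 + prod(33, 9)
prod(33, 9) = 33 + prod(33, 8)
prod(33, 8) = 33 + prod(33, 7)
prod(33, 7) = 33 + prod(33, 6)
prod(33, 6) = 33 + prod(33, 5)
prod(33, 5) = 33 + prod(33, 4)
prod(33, 4) = 33 + prod(33, 3)
prod(33, 3) = 33 + prod(33, 2)
prod(33, 2) = 33 + prod(33, 1)
prod(33, 1) = 33 + prod(33, 0)
prod(33, 0) = 0  (base case)
Total: 33 + 33 + 33 + 33 + 33 + 33 + 33 + 33 + 33 + 33 + 33 + 33 + 33 + 33 + 0 = 462

462


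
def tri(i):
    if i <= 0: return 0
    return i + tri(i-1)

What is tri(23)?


tri(23)
= 23 + 22 + 21 + 20 + 19 + 18 + 17 + 16 + 15 + 14 + 13 + 12 + 11 + 10 + 9 + 8 + 7 + 6 + 5 + 4 + 3 + 2 + 1 + tri(0)
= 23 + 22 + 21 + 20 + 19 + 18 + 17 + 16 + 15 + 14 + 13 + 12 + 11 + 10 + 9 + 8 + 7 + 6 + 5 + 4 + 3 + 2 + 1 + 0
= 276

276


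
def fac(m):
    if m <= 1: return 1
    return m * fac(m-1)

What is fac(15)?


fac(15)
= 15 * fac(14)
= 15 * 14 * fac(13)
= 15 * 14 * 13 * fac(12)
= 15 * 14 * 13 * 12 * fac(11)
= 15 * 14 * 13 * 12 * 11 * fac(10)
= 15 * 14 * 13 * 12 * 11 * 10 * fac(9)
= 15 * 14 * 13 * 12 * 11 * 10 * 9 * fac(8)
= 15 * 14 * 13 * 12 * 11 * 10 * 9 * 8 * fac(7)
= 15 * 14 * 13 * 12 * 11 * 10 * 9 * 8 * 7 * fac(6)
= 15 * 14 * 13 * 12 * 11 * 10 * 9 * 8 * 7 * 6 * fac(5)
= 15 * 14 * 13 * 12 * 11 * 10 * 9 * 8 * 7 * 6 * 5 * fac(4)
= 15 * 14 * 13 * 12 * 11 * 10 * 9 * 8 * 7 * 6 * 5 * 4 * fac(3)
= 15 * 14 * 13 * 12 * 11 * 10 * 9 * 8 * 7 * 6 * 5 * 4 * 3 * fac(2)
= 15 * 14 * 13 * 12 * 11 * 10 * 9 * 8 * 7 * 6 * 5 * 4 * 3 * 2 * fac(1)
= 15 * 14 * 13 * 12 * 11 * 10 * 9 * 8 * 7 * 6 * 5 * 4 * 3 * 2 * 1
= 1307674368000

1307674368000


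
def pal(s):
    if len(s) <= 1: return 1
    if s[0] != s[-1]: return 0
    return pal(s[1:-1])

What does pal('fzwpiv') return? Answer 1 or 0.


pal('fzwpiv'): s[0]='f' != s[-1]='v' -> return 0
Result: 0 (not a palindrome)

0


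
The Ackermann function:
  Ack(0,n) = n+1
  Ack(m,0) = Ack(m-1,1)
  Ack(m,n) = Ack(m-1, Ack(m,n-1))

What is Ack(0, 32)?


Ack(0, 32) = 33
Result: Ack(0, 32) = 33

33


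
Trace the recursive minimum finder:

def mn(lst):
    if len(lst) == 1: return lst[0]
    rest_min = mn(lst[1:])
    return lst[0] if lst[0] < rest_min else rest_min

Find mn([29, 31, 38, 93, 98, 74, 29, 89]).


mn([29, 31, 38, 93, 98, 74, 29, 89]): compare 29 with mn([31, 38, 93, 98, 74, 29, 89])
mn([31, 38, 93, 98, 74, 29, 89]): compare 31 with mn([38, 93, 98, 74, 29, 89])
mn([38, 93, 98, 74, 29, 89]): compare 38 with mn([93, 98, 74, 29, 89])
mn([93, 98, 74, 29, 89]): compare 93 with mn([98, 74, 29, 89])
mn([98, 74, 29, 89]): compare 98 with mn([74, 29, 89])
mn([74, 29, 89]): compare 74 with mn([29, 89])
mn([29, 89]): compare 29 with mn([89])
mn([89]) = 89  (base case)
Compare 29 with 89 -> 29
Compare 74 with 29 -> 29
Compare 98 with 29 -> 29
Compare 93 with 29 -> 29
Compare 38 with 29 -> 29
Compare 31 with 29 -> 29
Compare 29 with 29 -> 29

29


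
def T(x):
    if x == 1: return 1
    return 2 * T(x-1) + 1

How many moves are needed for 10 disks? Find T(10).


T(10) = 2 * T(9) + 1
T(9) = 2 * T(8) + 1
T(8) = 2 * T(7) + 1
T(7) = 2 * T(6) + 1
T(6) = 2 * T(5) + 1
T(5) = 2 * T(4) + 1
T(4) = 2 * T(3) + 1
T(3) = 2 * T(2) + 1
T(2) = 2 * T(1) + 1
T(1) = 1  (base case)
T(2) = 2 * 1 + 1 = 3
T(3) = 2 * 3 + 1 = 7
T(4) = 2 * 7 + 1 = 15
T(5) = 2 * 15 + 1 = 31
T(6) = 2 * 31 + 1 = 63
T(7) = 2 * 63 + 1 = 127
T(8) = 2 * 127 + 1 = 255
T(9) = 2 * 255 + 1 = 511
T(10) = 2 * 511 + 1 = 1023

1023


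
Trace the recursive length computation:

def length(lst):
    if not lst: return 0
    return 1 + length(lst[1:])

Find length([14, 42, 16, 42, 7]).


length([14, 42, 16, 42, 7]) = 1 + length([42, 16, 42, 7])
length([42, 16, 42, 7]) = 1 + length([16, 42, 7])
length([16, 42, 7]) = 1 + length([42, 7])
length([42, 7]) = 1 + length([7])
length([7]) = 1 + length([])
length([]) = 0  (base case)
Unwinding: 1 + 1 + 1 + 1 + 1 + 0 = 5

5


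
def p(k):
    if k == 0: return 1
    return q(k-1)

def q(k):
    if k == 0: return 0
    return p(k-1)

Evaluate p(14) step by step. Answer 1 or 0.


p(14) = q(13)
q(13) = p(12)
p(12) = q(11)
q(11) = p(10)
p(10) = q(9)
q(9) = p(8)
p(8) = q(7)
q(7) = p(6)
p(6) = q(5)
q(5) = p(4)
p(4) = q(3)
q(3) = p(2)
p(2) = q(1)
q(1) = p(0)
p(0) = 1  (base case)
Result: 1

1


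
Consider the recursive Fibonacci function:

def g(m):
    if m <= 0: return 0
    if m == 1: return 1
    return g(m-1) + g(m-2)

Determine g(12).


Computing g(12) bottom-up:
g(0) = 0
g(1) = 1
g(2) = g(1) + g(0) = 1 + 0 = 1
g(3) = g(2) + g(1) = 1 + 1 = 2
g(4) = g(3) + g(2) = 2 + 1 = 3
g(5) = g(4) + g(3) = 3 + 2 = 5
g(6) = g(5) + g(4) = 5 + 3 = 8
g(7) = g(6) + g(5) = 8 + 5 = 13
g(8) = g(7) + g(6) = 13 + 8 = 21
g(9) = g(8) + g(7) = 21 + 13 = 34
g(10) = g(9) + g(8) = 34 + 21 = 55
g(11) = g(10) + g(9) = 55 + 34 = 89
g(12) = g(11) + g(10) = 89 + 55 = 144

144


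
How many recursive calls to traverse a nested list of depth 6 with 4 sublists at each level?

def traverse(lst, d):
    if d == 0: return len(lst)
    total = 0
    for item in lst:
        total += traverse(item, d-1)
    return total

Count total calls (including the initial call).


At depth 0 (root): 1 call
At depth 1: each of 1 parents calls traverse on 4 children = 4 calls
At depth 2: each of 4 parents calls traverse on 4 children = 16 calls
At depth 3: each of 16 parents calls traverse on 4 children = 64 calls
At depth 4: each of 64 parents calls traverse on 4 children = 256 calls
At depth 5: each of 256 parents calls traverse on 4 children = 1024 calls
At depth 6: each of 1024 parents calls traverse on 4 children = 4096 calls
Total: 1 + 4 + 16 + 64 + 256 + 1024 + 4096 = 5461

5461


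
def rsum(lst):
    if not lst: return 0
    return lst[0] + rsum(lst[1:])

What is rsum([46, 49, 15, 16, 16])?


rsum([46, 49, 15, 16, 16]) = 46 + rsum([49, 15, 16, 16])
rsum([49, 15, 16, 16]) = 49 + rsum([15, 16, 16])
rsum([15, 16, 16]) = 15 + rsum([16, 16])
rsum([16, 16]) = 16 + rsum([16])
rsum([16]) = 16 + rsum([])
rsum([]) = 0  (base case)
Total: 46 + 49 + 15 + 16 + 16 + 0 = 142

142


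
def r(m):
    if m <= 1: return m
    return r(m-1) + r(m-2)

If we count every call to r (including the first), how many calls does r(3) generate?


Let C(n) = total calls for r(n)
C(0) = 1, C(1) = 1
C(2) = 1 + C(1) + C(0) = 1 + 1 + 1 = 3
C(3) = 1 + C(2) + C(1) = 1 + 3 + 1 = 5

5


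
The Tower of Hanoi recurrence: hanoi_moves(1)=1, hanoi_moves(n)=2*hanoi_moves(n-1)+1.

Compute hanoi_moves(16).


hanoi_moves(16) = 2 * hanoi_moves(15) + 1
hanoi_moves(15) = 2 * hanoi_moves(14) + 1
hanoi_moves(14) = 2 * hanoi_moves(13) + 1
hanoi_moves(13) = 2 * hanoi_moves(12) + 1
hanoi_moves(12) = 2 * hanoi_moves(11) + 1
hanoi_moves(11) = 2 * hanoi_moves(10) + 1
hanoi_moves(10) = 2 * hanoi_moves(9) + 1
hanoi_moves(9) = 2 * hanoi_moves(8) + 1
hanoi_moves(8) = 2 * hanoi_moves(7) + 1
hanoi_moves(7) = 2 * hanoi_moves(6) + 1
hanoi_moves(6) = 2 * hanoi_moves(5) + 1
hanoi_moves(5) = 2 * hanoi_moves(4) + 1
hanoi_moves(4) = 2 * hanoi_moves(3) + 1
hanoi_moves(3) = 2 * hanoi_moves(2) + 1
hanoi_moves(2) = 2 * hanoi_moves(1) + 1
hanoi_moves(1) = 1  (base case)
hanoi_moves(2) = 2 * 1 + 1 = 3
hanoi_moves(3) = 2 * 3 + 1 = 7
hanoi_moves(4) = 2 * 7 + 1 = 15
hanoi_moves(5) = 2 * 15 + 1 = 31
hanoi_moves(6) = 2 * 31 + 1 = 63
hanoi_moves(7) = 2 * 63 + 1 = 127
hanoi_moves(8) = 2 * 127 + 1 = 255
hanoi_moves(9) = 2 * 255 + 1 = 511
hanoi_moves(10) = 2 * 511 + 1 = 1023
hanoi_moves(11) = 2 * 1023 + 1 = 2047
hanoi_moves(12) = 2 * 2047 + 1 = 4095
hanoi_moves(13) = 2 * 4095 + 1 = 8191
hanoi_moves(14) = 2 * 8191 + 1 = 16383
hanoi_moves(15) = 2 * 16383 + 1 = 32767
hanoi_moves(16) = 2 * 32767 + 1 = 65535

65535


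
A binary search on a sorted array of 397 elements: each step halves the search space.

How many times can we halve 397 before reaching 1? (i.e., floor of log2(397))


397 / 2 = 198
198 / 2 = 99
99 / 2 = 49
49 / 2 = 24
24 / 2 = 12
12 / 2 = 6
6 / 2 = 3
3 / 2 = 1
Reached 1 after 8 halvings

8


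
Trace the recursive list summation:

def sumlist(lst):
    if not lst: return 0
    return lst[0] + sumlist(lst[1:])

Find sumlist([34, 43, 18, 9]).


sumlist([34, 43, 18, 9]) = 34 + sumlist([43, 18, 9])
sumlist([43, 18, 9]) = 43 + sumlist([18, 9])
sumlist([18, 9]) = 18 + sumlist([9])
sumlist([9]) = 9 + sumlist([])
sumlist([]) = 0  (base case)
Total: 34 + 43 + 18 + 9 + 0 = 104

104


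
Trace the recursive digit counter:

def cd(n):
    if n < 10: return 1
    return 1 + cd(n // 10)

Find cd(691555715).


cd(691555715) = 1 + cd(69155571)
cd(69155571) = 1 + cd(6915557)
cd(6915557) = 1 + cd(691555)
cd(691555) = 1 + cd(69155)
cd(69155) = 1 + cd(6915)
cd(6915) = 1 + cd(691)
cd(691) = 1 + cd(69)
cd(69) = 1 + cd(6)
cd(6) = 1  (base case: 6 < 10)
Unwinding: 1 + 1 + 1 + 1 + 1 + 1 + 1 + 1 + 1 = 9

9


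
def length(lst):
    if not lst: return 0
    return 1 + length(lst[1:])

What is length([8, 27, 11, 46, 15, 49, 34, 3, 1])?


length([8, 27, 11, 46, 15, 49, 34, 3, 1]) = 1 + length([27, 11, 46, 15, 49, 34, 3, 1])
length([27, 11, 46, 15, 49, 34, 3, 1]) = 1 + length([11, 46, 15, 49, 34, 3, 1])
length([11, 46, 15, 49, 34, 3, 1]) = 1 + length([46, 15, 49, 34, 3, 1])
length([46, 15, 49, 34, 3, 1]) = 1 + length([15, 49, 34, 3, 1])
length([15, 49, 34, 3, 1]) = 1 + length([49, 34, 3, 1])
length([49, 34, 3, 1]) = 1 + length([34, 3, 1])
length([34, 3, 1]) = 1 + length([3, 1])
length([3, 1]) = 1 + length([1])
length([1]) = 1 + length([])
length([]) = 0  (base case)
Unwinding: 1 + 1 + 1 + 1 + 1 + 1 + 1 + 1 + 1 + 0 = 9

9


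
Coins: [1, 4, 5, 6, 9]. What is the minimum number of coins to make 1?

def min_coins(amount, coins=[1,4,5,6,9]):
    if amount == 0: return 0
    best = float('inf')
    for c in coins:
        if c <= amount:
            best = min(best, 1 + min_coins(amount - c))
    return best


Building up with DP:
min_coins(0) = 0
min_coins(1) = min(1+min_coins(0)=1+0=1) = 1

1


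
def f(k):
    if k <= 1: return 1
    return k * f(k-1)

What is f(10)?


f(10)
= 10 * f(9)
= 10 * 9 * f(8)
= 10 * 9 * 8 * f(7)
= 10 * 9 * 8 * 7 * f(6)
= 10 * 9 * 8 * 7 * 6 * f(5)
= 10 * 9 * 8 * 7 * 6 * 5 * f(4)
= 10 * 9 * 8 * 7 * 6 * 5 * 4 * f(3)
= 10 * 9 * 8 * 7 * 6 * 5 * 4 * 3 * f(2)
= 10 * 9 * 8 * 7 * 6 * 5 * 4 * 3 * 2 * f(1)
= 10 * 9 * 8 * 7 * 6 * 5 * 4 * 3 * 2 * 1
= 3628800

3628800


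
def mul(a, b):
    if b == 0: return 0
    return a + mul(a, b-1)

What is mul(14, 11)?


mul(14, 11) = 14 + mul(14, 10)
mul(14, 10) = 14 + mul(14, 9)
mul(14, 9) = 14 + mul(14, 8)
mul(14, 8) = 14 + mul(14, 7)
mul(14, 7) = 14 + mul(14, 6)
mul(14, 6) = 14 + mul(14, 5)
mul(14, 5) = 14 + mul(14, 4)
mul(14, 4) = 14 + mul(14, 3)
mul(14, 3) = 14 + mul(14, 2)
mul(14, 2) = 14 + mul(14, 1)
mul(14, 1) = 14 + mul(14, 0)
mul(14, 0) = 0  (base case)
Total: 14 + 14 + 14 + 14 + 14 + 14 + 14 + 14 + 14 + 14 + 14 + 0 = 154

154


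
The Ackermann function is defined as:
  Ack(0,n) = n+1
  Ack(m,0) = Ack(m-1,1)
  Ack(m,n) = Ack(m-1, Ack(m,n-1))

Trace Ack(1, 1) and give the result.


Ack(1, 1) = Ack(0, Ack(1, 0))
  Ack(1, 0) = Ack(0, 1)
    Ack(0, 1) = 2
  = Ack(0, 2)
  Ack(0, 2) = 3
Result: Ack(1, 1) = 3

3


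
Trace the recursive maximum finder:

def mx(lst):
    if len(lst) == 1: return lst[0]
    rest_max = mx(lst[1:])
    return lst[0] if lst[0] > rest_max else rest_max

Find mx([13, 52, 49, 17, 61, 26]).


mx([13, 52, 49, 17, 61, 26]): compare 13 with mx([52, 49, 17, 61, 26])
mx([52, 49, 17, 61, 26]): compare 52 with mx([49, 17, 61, 26])
mx([49, 17, 61, 26]): compare 49 with mx([17, 61, 26])
mx([17, 61, 26]): compare 17 with mx([61, 26])
mx([61, 26]): compare 61 with mx([26])
mx([26]) = 26  (base case)
Compare 61 with 26 -> 61
Compare 17 with 61 -> 61
Compare 49 with 61 -> 61
Compare 52 with 61 -> 61
Compare 13 with 61 -> 61

61


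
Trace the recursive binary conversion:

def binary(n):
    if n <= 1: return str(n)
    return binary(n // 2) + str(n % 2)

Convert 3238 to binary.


binary(3238) = binary(1619) + '0'
binary(1619) = binary(809) + '1'
binary(809) = binary(404) + '1'
binary(404) = binary(202) + '0'
binary(202) = binary(101) + '0'
binary(101) = binary(50) + '1'
binary(50) = binary(25) + '0'
binary(25) = binary(12) + '1'
binary(12) = binary(6) + '0'
binary(6) = binary(3) + '0'
binary(3) = binary(1) + '1'
binary(1) = '1'  (base case)
Concatenating: '1' + '1' + '0' + '0' + '1' + '0' + '1' + '0' + '0' + '1' + '1' + '0' = '110010100110'

110010100110


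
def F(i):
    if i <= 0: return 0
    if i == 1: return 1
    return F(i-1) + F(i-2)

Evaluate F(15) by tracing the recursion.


Computing F(15) bottom-up:
F(0) = 0
F(1) = 1
F(2) = F(1) + F(0) = 1 + 0 = 1
F(3) = F(2) + F(1) = 1 + 1 = 2
F(4) = F(3) + F(2) = 2 + 1 = 3
F(5) = F(4) + F(3) = 3 + 2 = 5
F(6) = F(5) + F(4) = 5 + 3 = 8
F(7) = F(6) + F(5) = 8 + 5 = 13
F(8) = F(7) + F(6) = 13 + 8 = 21
F(9) = F(8) + F(7) = 21 + 13 = 34
F(10) = F(9) + F(8) = 34 + 21 = 55
F(11) = F(10) + F(9) = 55 + 34 = 89
F(12) = F(11) + F(10) = 89 + 55 = 144
F(13) = F(12) + F(11) = 144 + 89 = 233
F(14) = F(13) + F(12) = 233 + 144 = 377
F(15) = F(14) + F(13) = 377 + 233 = 610

610


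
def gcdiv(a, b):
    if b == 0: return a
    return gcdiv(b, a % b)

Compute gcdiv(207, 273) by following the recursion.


gcdiv(207, 273) = gcdiv(273, 207)
gcdiv(273, 207) = gcdiv(207, 66)
gcdiv(207, 66) = gcdiv(66, 9)
gcdiv(66, 9) = gcdiv(9, 3)
gcdiv(9, 3) = gcdiv(3, 0)
gcdiv(3, 0) = 3  (base case)

3


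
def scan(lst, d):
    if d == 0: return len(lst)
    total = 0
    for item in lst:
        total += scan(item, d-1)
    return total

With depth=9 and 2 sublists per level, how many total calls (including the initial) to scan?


At depth 0 (root): 1 call
At depth 1: each of 1 parents calls scan on 2 children = 2 calls
At depth 2: each of 2 parents calls scan on 2 children = 4 calls
At depth 3: each of 4 parents calls scan on 2 children = 8 calls
At depth 4: each of 8 parents calls scan on 2 children = 16 calls
At depth 5: each of 16 parents calls scan on 2 children = 32 calls
At depth 6: each of 32 parents calls scan on 2 children = 64 calls
At depth 7: each of 64 parents calls scan on 2 children = 128 calls
At depth 8: each of 128 parents calls scan on 2 children = 256 calls
At depth 9: each of 256 parents calls scan on 2 children = 512 calls
Total: 1 + 2 + 4 + 8 + 16 + 32 + 64 + 128 + 256 + 512 = 1023

1023


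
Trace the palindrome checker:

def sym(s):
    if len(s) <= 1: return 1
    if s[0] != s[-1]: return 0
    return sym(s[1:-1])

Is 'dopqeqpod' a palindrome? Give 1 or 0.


sym('dopqeqpod'): s[0]='d' == s[-1]='d' -> check sym('opqeqpo')
sym('opqeqpo'): s[0]='o' == s[-1]='o' -> check sym('pqeqp')
sym('pqeqp'): s[0]='p' == s[-1]='p' -> check sym('qeq')
sym('qeq'): s[0]='q' == s[-1]='q' -> check sym('e')
sym('e'): len <= 1 -> return 1  (base case)
Result: 1 (palindrome)

1


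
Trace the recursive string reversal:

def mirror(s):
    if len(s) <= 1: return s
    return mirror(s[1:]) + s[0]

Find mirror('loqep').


mirror('loqep') = mirror('oqep') + 'l'
mirror('oqep') = mirror('qep') + 'o'
mirror('qep') = mirror('ep') + 'q'
mirror('ep') = mirror('p') + 'e'
mirror('p') = 'p'  (base case)
Concatenating: 'p' + 'e' + 'q' + 'o' + 'l' = 'peqol'

peqol


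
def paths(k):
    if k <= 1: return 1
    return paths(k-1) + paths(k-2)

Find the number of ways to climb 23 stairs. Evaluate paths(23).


Building up from base cases:
paths(0) = 1
paths(1) = 1
paths(2) = paths(1) + paths(0) = 1 + 1 = 2
paths(3) = paths(2) + paths(1) = 2 + 1 = 3
paths(4) = paths(3) + paths(2) = 3 + 2 = 5
paths(5) = paths(4) + paths(3) = 5 + 3 = 8
paths(6) = paths(5) + paths(4) = 8 + 5 = 13
paths(7) = paths(6) + paths(5) = 13 + 8 = 21
paths(8) = paths(7) + paths(6) = 21 + 13 = 34
paths(9) = paths(8) + paths(7) = 34 + 21 = 55
paths(10) = paths(9) + paths(8) = 55 + 34 = 89
paths(11) = paths(10) + paths(9) = 89 + 55 = 144
paths(12) = paths(11) + paths(10) = 144 + 89 = 233
paths(13) = paths(12) + paths(11) = 233 + 144 = 377
paths(14) = paths(13) + paths(12) = 377 + 233 = 610
paths(15) = paths(14) + paths(13) = 610 + 377 = 987
paths(16) = paths(15) + paths(14) = 987 + 610 = 1597
paths(17) = paths(16) + paths(15) = 1597 + 987 = 2584
paths(18) = paths(17) + paths(16) = 2584 + 1597 = 4181
paths(19) = paths(18) + paths(17) = 4181 + 2584 = 6765
paths(20) = paths(19) + paths(18) = 6765 + 4181 = 10946
paths(21) = paths(20) + paths(19) = 10946 + 6765 = 17711
paths(22) = paths(21) + paths(20) = 17711 + 10946 = 28657
paths(23) = paths(22) + paths(21) = 28657 + 17711 = 46368

46368


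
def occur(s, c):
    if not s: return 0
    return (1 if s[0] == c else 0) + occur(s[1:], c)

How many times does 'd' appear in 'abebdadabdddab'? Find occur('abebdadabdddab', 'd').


s[0]='a' != 'd' -> 0
s[0]='b' != 'd' -> 0
s[0]='e' != 'd' -> 0
s[0]='b' != 'd' -> 0
s[0]='d' == 'd' -> 1
s[0]='a' != 'd' -> 0
s[0]='d' == 'd' -> 1
s[0]='a' != 'd' -> 0
s[0]='b' != 'd' -> 0
s[0]='d' == 'd' -> 1
s[0]='d' == 'd' -> 1
s[0]='d' == 'd' -> 1
s[0]='a' != 'd' -> 0
s[0]='b' != 'd' -> 0
Sum: 0 + 0 + 0 + 0 + 1 + 0 + 1 + 0 + 0 + 1 + 1 + 1 + 0 + 0 = 5

5


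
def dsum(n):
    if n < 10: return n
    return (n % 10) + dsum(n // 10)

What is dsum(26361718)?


dsum(26361718) = 8 + dsum(2636171)
dsum(2636171) = 1 + dsum(263617)
dsum(263617) = 7 + dsum(26361)
dsum(26361) = 1 + dsum(2636)
dsum(2636) = 6 + dsum(263)
dsum(263) = 3 + dsum(26)
dsum(26) = 6 + dsum(2)
dsum(2) = 2  (base case)
Total: 8 + 1 + 7 + 1 + 6 + 3 + 6 + 2 = 34

34


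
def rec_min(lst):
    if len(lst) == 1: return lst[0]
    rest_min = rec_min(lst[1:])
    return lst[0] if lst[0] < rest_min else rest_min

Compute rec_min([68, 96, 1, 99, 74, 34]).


rec_min([68, 96, 1, 99, 74, 34]): compare 68 with rec_min([96, 1, 99, 74, 34])
rec_min([96, 1, 99, 74, 34]): compare 96 with rec_min([1, 99, 74, 34])
rec_min([1, 99, 74, 34]): compare 1 with rec_min([99, 74, 34])
rec_min([99, 74, 34]): compare 99 with rec_min([74, 34])
rec_min([74, 34]): compare 74 with rec_min([34])
rec_min([34]) = 34  (base case)
Compare 74 with 34 -> 34
Compare 99 with 34 -> 34
Compare 1 with 34 -> 1
Compare 96 with 1 -> 1
Compare 68 with 1 -> 1

1


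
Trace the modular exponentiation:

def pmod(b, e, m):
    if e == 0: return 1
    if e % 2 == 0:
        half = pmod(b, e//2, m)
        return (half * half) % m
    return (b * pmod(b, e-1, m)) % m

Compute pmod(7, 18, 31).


pmod(7, 18, 31): e is even, compute pmod(7, 9, 31)
  pmod(7, 9, 31): e is odd, compute pmod(7, 8, 31)
    pmod(7, 8, 31): e is even, compute pmod(7, 4, 31)
      pmod(7, 4, 31): e is even, compute pmod(7, 2, 31)
        pmod(7, 2, 31): e is even, compute pmod(7, 1, 31)
          pmod(7, 1, 31): e is odd, compute pmod(7, 0, 31)
          pmod(7, 0, 31) = 1
          (7 * 1) % 31 = 7
        half=7, (7*7) % 31 = 18
      half=18, (18*18) % 31 = 14
    half=14, (14*14) % 31 = 10
  (7 * 10) % 31 = 8
half=8, (8*8) % 31 = 2

2


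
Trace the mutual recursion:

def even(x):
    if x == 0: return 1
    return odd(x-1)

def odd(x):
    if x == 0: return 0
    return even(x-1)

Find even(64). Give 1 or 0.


even(64) = odd(63)
odd(63) = even(62)
even(62) = odd(61)
odd(61) = even(60)
even(60) = odd(59)
odd(59) = even(58)
even(58) = odd(57)
odd(57) = even(56)
even(56) = odd(55)
odd(55) = even(54)
even(54) = odd(53)
odd(53) = even(52)
even(52) = odd(51)
odd(51) = even(50)
even(50) = odd(49)
odd(49) = even(48)
even(48) = odd(47)
odd(47) = even(46)
even(46) = odd(45)
odd(45) = even(44)
even(44) = odd(43)
odd(43) = even(42)
even(42) = odd(41)
odd(41) = even(40)
even(40) = odd(39)
odd(39) = even(38)
even(38) = odd(37)
odd(37) = even(36)
even(36) = odd(35)
odd(35) = even(34)
even(34) = odd(33)
odd(33) = even(32)
even(32) = odd(31)
odd(31) = even(30)
even(30) = odd(29)
odd(29) = even(28)
even(28) = odd(27)
odd(27) = even(26)
even(26) = odd(25)
odd(25) = even(24)
even(24) = odd(23)
odd(23) = even(22)
even(22) = odd(21)
odd(21) = even(20)
even(20) = odd(19)
odd(19) = even(18)
even(18) = odd(17)
odd(17) = even(16)
even(16) = odd(15)
odd(15) = even(14)
even(14) = odd(13)
odd(13) = even(12)
even(12) = odd(11)
odd(11) = even(10)
even(10) = odd(9)
odd(9) = even(8)
even(8) = odd(7)
odd(7) = even(6)
even(6) = odd(5)
odd(5) = even(4)
even(4) = odd(3)
odd(3) = even(2)
even(2) = odd(1)
odd(1) = even(0)
even(0) = 1  (base case)
Result: 1

1


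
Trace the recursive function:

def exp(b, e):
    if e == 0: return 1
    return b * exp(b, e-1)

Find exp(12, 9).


exp(12, 9)
= 12 * exp(12, 8)
= 12 * 12 * exp(12, 7)
= 12 * 12 * 12 * exp(12, 6)
= 12 * 12 * 12 * 12 * exp(12, 5)
= 12 * 12 * 12 * 12 * 12 * exp(12, 4)
= 12 * 12 * 12 * 12 * 12 * 12 * exp(12, 3)
= 12 * 12 * 12 * 12 * 12 * 12 * 12 * exp(12, 2)
= 12 * 12 * 12 * 12 * 12 * 12 * 12 * 12 * exp(12, 1)
= 12 * 12 * 12 * 12 * 12 * 12 * 12 * 12 * 12 * exp(12, 0)
= 12 * 12 * 12 * 12 * 12 * 12 * 12 * 12 * 12 * 1
= 5159780352

5159780352


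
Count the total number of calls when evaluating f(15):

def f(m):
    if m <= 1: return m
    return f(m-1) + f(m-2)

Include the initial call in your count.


Let C(n) = total calls for f(n)
C(0) = 1, C(1) = 1
C(2) = 1 + C(1) + C(0) = 1 + 1 + 1 = 3
C(3) = 1 + C(2) + C(1) = 1 + 3 + 1 = 5
C(4) = 1 + C(3) + C(2) = 1 + 5 + 3 = 9
C(5) = 1 + C(4) + C(3) = 1 + 9 + 5 = 15
C(6) = 1 + C(5) + C(4) = 1 + 15 + 9 = 25
C(7) = 1 + C(6) + C(5) = 1 + 25 + 15 = 41
C(8) = 1 + C(7) + C(6) = 1 + 41 + 25 = 67
C(9) = 1 + C(8) + C(7) = 1 + 67 + 41 = 109
C(10) = 1 + C(9) + C(8) = 1 + 109 + 67 = 177
C(11) = 1 + C(10) + C(9) = 1 + 177 + 109 = 287
C(12) = 1 + C(11) + C(10) = 1 + 287 + 177 = 465
C(13) = 1 + C(12) + C(11) = 1 + 465 + 287 = 753
C(14) = 1 + C(13) + C(12) = 1 + 753 + 465 = 1219
C(15) = 1 + C(14) + C(13) = 1 + 1219 + 753 = 1973

1973


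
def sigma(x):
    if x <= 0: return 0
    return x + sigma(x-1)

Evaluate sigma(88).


sigma(88)
= 88 + 87 + 86 + 85 + 84 + 83 + 82 + 81 + 80 + 79 + 78 + 77 + 76 + 75 + 74 + 73 + 72 + 71 + 70 + 69 + 68 + 67 + 66 + 65 + 64 + 63 + 62 + 61 + 60 + 59 + 58 + 57 + 56 + 55 + 54 + 53 + 52 + 51 + 50 + 49 + 48 + 47 + 46 + 45 + 44 + 43 + 42 + 41 + 40 + 39 + 38 + 37 + 36 + 35 + 34 + 33 + 32 + 31 + 30 + 29 + 28 + 27 + 26 + 25 + 24 + 23 + 22 + 21 + 20 + 19 + 18 + 17 + 16 + 15 + 14 + 13 + 12 + 11 + 10 + 9 + 8 + 7 + 6 + 5 + 4 + 3 + 2 + 1 + sigma(0)
= 88 + 87 + 86 + 85 + 84 + 83 + 82 + 81 + 80 + 79 + 78 + 77 + 76 + 75 + 74 + 73 + 72 + 71 + 70 + 69 + 68 + 67 + 66 + 65 + 64 + 63 + 62 + 61 + 60 + 59 + 58 + 57 + 56 + 55 + 54 + 53 + 52 + 51 + 50 + 49 + 48 + 47 + 46 + 45 + 44 + 43 + 42 + 41 + 40 + 39 + 38 + 37 + 36 + 35 + 34 + 33 + 32 + 31 + 30 + 29 + 28 + 27 + 26 + 25 + 24 + 23 + 22 + 21 + 20 + 19 + 18 + 17 + 16 + 15 + 14 + 13 + 12 + 11 + 10 + 9 + 8 + 7 + 6 + 5 + 4 + 3 + 2 + 1 + 0
= 3916

3916


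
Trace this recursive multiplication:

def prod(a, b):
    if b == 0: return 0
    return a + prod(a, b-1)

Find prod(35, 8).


prod(35, 8) = 35 + prod(35, 7)
prod(35, 7) = 35 + prod(35, 6)
prod(35, 6) = 35 + prod(35, 5)
prod(35, 5) = 35 + prod(35, 4)
prod(35, 4) = 35 + prod(35, 3)
prod(35, 3) = 35 + prod(35, 2)
prod(35, 2) = 35 + prod(35, 1)
prod(35, 1) = 35 + prod(35, 0)
prod(35, 0) = 0  (base case)
Total: 35 + 35 + 35 + 35 + 35 + 35 + 35 + 35 + 0 = 280

280


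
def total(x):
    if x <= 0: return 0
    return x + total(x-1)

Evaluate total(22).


total(22)
= 22 + 21 + 20 + 19 + 18 + 17 + 16 + 15 + 14 + 13 + 12 + 11 + 10 + 9 + 8 + 7 + 6 + 5 + 4 + 3 + 2 + 1 + total(0)
= 22 + 21 + 20 + 19 + 18 + 17 + 16 + 15 + 14 + 13 + 12 + 11 + 10 + 9 + 8 + 7 + 6 + 5 + 4 + 3 + 2 + 1 + 0
= 253

253


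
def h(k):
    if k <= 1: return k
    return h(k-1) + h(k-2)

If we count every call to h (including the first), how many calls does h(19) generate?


Let C(n) = total calls for h(n)
C(0) = 1, C(1) = 1
C(2) = 1 + C(1) + C(0) = 1 + 1 + 1 = 3
C(3) = 1 + C(2) + C(1) = 1 + 3 + 1 = 5
C(4) = 1 + C(3) + C(2) = 1 + 5 + 3 = 9
C(5) = 1 + C(4) + C(3) = 1 + 9 + 5 = 15
C(6) = 1 + C(5) + C(4) = 1 + 15 + 9 = 25
C(7) = 1 + C(6) + C(5) = 1 + 25 + 15 = 41
C(8) = 1 + C(7) + C(6) = 1 + 41 + 25 = 67
C(9) = 1 + C(8) + C(7) = 1 + 67 + 41 = 109
C(10) = 1 + C(9) + C(8) = 1 + 109 + 67 = 177
C(11) = 1 + C(10) + C(9) = 1 + 177 + 109 = 287
C(12) = 1 + C(11) + C(10) = 1 + 287 + 177 = 465
C(13) = 1 + C(12) + C(11) = 1 + 465 + 287 = 753
C(14) = 1 + C(13) + C(12) = 1 + 753 + 465 = 1219
C(15) = 1 + C(14) + C(13) = 1 + 1219 + 753 = 1973
C(16) = 1 + C(15) + C(14) = 1 + 1973 + 1219 = 3193
C(17) = 1 + C(16) + C(15) = 1 + 3193 + 1973 = 5167
C(18) = 1 + C(17) + C(16) = 1 + 5167 + 3193 = 8361
C(19) = 1 + C(18) + C(17) = 1 + 8361 + 5167 = 13529

13529


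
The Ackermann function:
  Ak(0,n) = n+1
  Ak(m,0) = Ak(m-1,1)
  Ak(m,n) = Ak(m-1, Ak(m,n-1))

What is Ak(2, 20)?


Ak(2, 20) = Ak(1, Ak(2, 19))
  Ak(2, 19) = Ak(1, Ak(2, 18))
    Ak(2, 18) = Ak(1, Ak(2, 17))
      Ak(2, 17) = Ak(1, Ak(2, 16))
        Ak(2, 16) = Ak(1, Ak(2, 15))
          Ak(2, 15) = Ak(1, Ak(2, 14))
          Ak(2, 14) = Ak(1, Ak(2, 13))
          Ak(2, 13) = Ak(1, Ak(2, 12))
          Ak(2, 12) = Ak(1, Ak(2, 11))
          Ak(2, 11) = Ak(1, Ak(2, 10))
          Ak(2, 10) = Ak(1, Ak(2, 9))
          Ak(2, 9) = Ak(1, Ak(2, 8))
          Ak(2, 8) = Ak(1, Ak(2, 7))
          Ak(2, 7) = Ak(1, Ak(2, 6))
          Ak(2, 6) = Ak(1, Ak(2, 5))
          Ak(2, 5) = Ak(1, Ak(2, 4))
          Ak(2, 4) = Ak(1, Ak(2, 3))
          Ak(2, 3) = Ak(1, Ak(2, 2))
          Ak(2, 2) = Ak(1, Ak(2, 1))
          Ak(2, 1) = Ak(1, Ak(2, 0))
          Ak(2, 0) = Ak(1, 1)
          Ak(1, 1) = Ak(0, Ak(1, 0))
          Ak(1, 0) = Ak(0, 1)
          Ak(0, 1) = 2
            = Ak(0, 2)
... (trace truncated)
Result: Ak(2, 20) = 43

43


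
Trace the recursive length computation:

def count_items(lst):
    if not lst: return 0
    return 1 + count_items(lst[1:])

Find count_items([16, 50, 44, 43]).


count_items([16, 50, 44, 43]) = 1 + count_items([50, 44, 43])
count_items([50, 44, 43]) = 1 + count_items([44, 43])
count_items([44, 43]) = 1 + count_items([43])
count_items([43]) = 1 + count_items([])
count_items([]) = 0  (base case)
Unwinding: 1 + 1 + 1 + 1 + 0 = 4

4


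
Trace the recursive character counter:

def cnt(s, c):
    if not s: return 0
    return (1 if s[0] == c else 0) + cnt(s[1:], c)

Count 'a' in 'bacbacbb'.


s[0]='b' != 'a' -> 0
s[0]='a' == 'a' -> 1
s[0]='c' != 'a' -> 0
s[0]='b' != 'a' -> 0
s[0]='a' == 'a' -> 1
s[0]='c' != 'a' -> 0
s[0]='b' != 'a' -> 0
s[0]='b' != 'a' -> 0
Sum: 0 + 1 + 0 + 0 + 1 + 0 + 0 + 0 = 2

2


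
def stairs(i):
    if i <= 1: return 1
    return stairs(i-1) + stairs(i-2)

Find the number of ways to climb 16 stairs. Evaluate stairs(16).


Building up from base cases:
stairs(0) = 1
stairs(1) = 1
stairs(2) = stairs(1) + stairs(0) = 1 + 1 = 2
stairs(3) = stairs(2) + stairs(1) = 2 + 1 = 3
stairs(4) = stairs(3) + stairs(2) = 3 + 2 = 5
stairs(5) = stairs(4) + stairs(3) = 5 + 3 = 8
stairs(6) = stairs(5) + stairs(4) = 8 + 5 = 13
stairs(7) = stairs(6) + stairs(5) = 13 + 8 = 21
stairs(8) = stairs(7) + stairs(6) = 21 + 13 = 34
stairs(9) = stairs(8) + stairs(7) = 34 + 21 = 55
stairs(10) = stairs(9) + stairs(8) = 55 + 34 = 89
stairs(11) = stairs(10) + stairs(9) = 89 + 55 = 144
stairs(12) = stairs(11) + stairs(10) = 144 + 89 = 233
stairs(13) = stairs(12) + stairs(11) = 233 + 144 = 377
stairs(14) = stairs(13) + stairs(12) = 377 + 233 = 610
stairs(15) = stairs(14) + stairs(13) = 610 + 377 = 987
stairs(16) = stairs(15) + stairs(14) = 987 + 610 = 1597

1597


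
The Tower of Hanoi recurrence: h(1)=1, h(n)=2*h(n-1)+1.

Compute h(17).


h(17) = 2 * h(16) + 1
h(16) = 2 * h(15) + 1
h(15) = 2 * h(14) + 1
h(14) = 2 * h(13) + 1
h(13) = 2 * h(12) + 1
h(12) = 2 * h(11) + 1
h(11) = 2 * h(10) + 1
h(10) = 2 * h(9) + 1
h(9) = 2 * h(8) + 1
h(8) = 2 * h(7) + 1
h(7) = 2 * h(6) + 1
h(6) = 2 * h(5) + 1
h(5) = 2 * h(4) + 1
h(4) = 2 * h(3) + 1
h(3) = 2 * h(2) + 1
h(2) = 2 * h(1) + 1
h(1) = 1  (base case)
h(2) = 2 * 1 + 1 = 3
h(3) = 2 * 3 + 1 = 7
h(4) = 2 * 7 + 1 = 15
h(5) = 2 * 15 + 1 = 31
h(6) = 2 * 31 + 1 = 63
h(7) = 2 * 63 + 1 = 127
h(8) = 2 * 127 + 1 = 255
h(9) = 2 * 255 + 1 = 511
h(10) = 2 * 511 + 1 = 1023
h(11) = 2 * 1023 + 1 = 2047
h(12) = 2 * 2047 + 1 = 4095
h(13) = 2 * 4095 + 1 = 8191
h(14) = 2 * 8191 + 1 = 16383
h(15) = 2 * 16383 + 1 = 32767
h(16) = 2 * 32767 + 1 = 65535
h(17) = 2 * 65535 + 1 = 131071

131071


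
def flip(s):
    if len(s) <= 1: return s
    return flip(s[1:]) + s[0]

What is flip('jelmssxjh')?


flip('jelmssxjh') = flip('elmssxjh') + 'j'
flip('elmssxjh') = flip('lmssxjh') + 'e'
flip('lmssxjh') = flip('mssxjh') + 'l'
flip('mssxjh') = flip('ssxjh') + 'm'
flip('ssxjh') = flip('sxjh') + 's'
flip('sxjh') = flip('xjh') + 's'
flip('xjh') = flip('jh') + 'x'
flip('jh') = flip('h') + 'j'
flip('h') = 'h'  (base case)
Concatenating: 'h' + 'j' + 'x' + 's' + 's' + 'm' + 'l' + 'e' + 'j' = 'hjxssmlej'

hjxssmlej


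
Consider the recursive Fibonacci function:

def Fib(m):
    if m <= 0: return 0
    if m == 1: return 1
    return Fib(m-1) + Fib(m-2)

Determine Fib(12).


Computing Fib(12) bottom-up:
Fib(0) = 0
Fib(1) = 1
Fib(2) = Fib(1) + Fib(0) = 1 + 0 = 1
Fib(3) = Fib(2) + Fib(1) = 1 + 1 = 2
Fib(4) = Fib(3) + Fib(2) = 2 + 1 = 3
Fib(5) = Fib(4) + Fib(3) = 3 + 2 = 5
Fib(6) = Fib(5) + Fib(4) = 5 + 3 = 8
Fib(7) = Fib(6) + Fib(5) = 8 + 5 = 13
Fib(8) = Fib(7) + Fib(6) = 13 + 8 = 21
Fib(9) = Fib(8) + Fib(7) = 21 + 13 = 34
Fib(10) = Fib(9) + Fib(8) = 34 + 21 = 55
Fib(11) = Fib(10) + Fib(9) = 55 + 34 = 89
Fib(12) = Fib(11) + Fib(10) = 89 + 55 = 144

144


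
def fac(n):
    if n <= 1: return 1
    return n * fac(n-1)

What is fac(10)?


fac(10)
= 10 * fac(9)
= 10 * 9 * fac(8)
= 10 * 9 * 8 * fac(7)
= 10 * 9 * 8 * 7 * fac(6)
= 10 * 9 * 8 * 7 * 6 * fac(5)
= 10 * 9 * 8 * 7 * 6 * 5 * fac(4)
= 10 * 9 * 8 * 7 * 6 * 5 * 4 * fac(3)
= 10 * 9 * 8 * 7 * 6 * 5 * 4 * 3 * fac(2)
= 10 * 9 * 8 * 7 * 6 * 5 * 4 * 3 * 2 * fac(1)
= 10 * 9 * 8 * 7 * 6 * 5 * 4 * 3 * 2 * 1
= 3628800

3628800


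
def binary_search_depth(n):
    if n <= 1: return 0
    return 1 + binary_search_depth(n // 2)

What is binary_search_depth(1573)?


1573 / 2 = 786
786 / 2 = 393
393 / 2 = 196
196 / 2 = 98
98 / 2 = 49
49 / 2 = 24
24 / 2 = 12
12 / 2 = 6
6 / 2 = 3
3 / 2 = 1
Reached 1 after 10 halvings

10


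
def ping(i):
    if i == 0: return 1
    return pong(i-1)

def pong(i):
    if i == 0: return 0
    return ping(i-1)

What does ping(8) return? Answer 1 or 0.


ping(8) = pong(7)
pong(7) = ping(6)
ping(6) = pong(5)
pong(5) = ping(4)
ping(4) = pong(3)
pong(3) = ping(2)
ping(2) = pong(1)
pong(1) = ping(0)
ping(0) = 1  (base case)
Result: 1

1


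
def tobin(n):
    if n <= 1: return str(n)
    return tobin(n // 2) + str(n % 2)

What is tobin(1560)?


tobin(1560) = tobin(780) + '0'
tobin(780) = tobin(390) + '0'
tobin(390) = tobin(195) + '0'
tobin(195) = tobin(97) + '1'
tobin(97) = tobin(48) + '1'
tobin(48) = tobin(24) + '0'
tobin(24) = tobin(12) + '0'
tobin(12) = tobin(6) + '0'
tobin(6) = tobin(3) + '0'
tobin(3) = tobin(1) + '1'
tobin(1) = '1'  (base case)
Concatenating: '1' + '1' + '0' + '0' + '0' + '0' + '1' + '1' + '0' + '0' + '0' = '11000011000'

11000011000


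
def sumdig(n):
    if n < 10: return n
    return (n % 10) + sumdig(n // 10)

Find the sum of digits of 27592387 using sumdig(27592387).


sumdig(27592387) = 7 + sumdig(2759238)
sumdig(2759238) = 8 + sumdig(275923)
sumdig(275923) = 3 + sumdig(27592)
sumdig(27592) = 2 + sumdig(2759)
sumdig(2759) = 9 + sumdig(275)
sumdig(275) = 5 + sumdig(27)
sumdig(27) = 7 + sumdig(2)
sumdig(2) = 2  (base case)
Total: 7 + 8 + 3 + 2 + 9 + 5 + 7 + 2 = 43

43


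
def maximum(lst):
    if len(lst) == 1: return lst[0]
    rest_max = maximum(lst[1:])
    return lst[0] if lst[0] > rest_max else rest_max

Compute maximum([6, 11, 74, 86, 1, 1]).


maximum([6, 11, 74, 86, 1, 1]): compare 6 with maximum([11, 74, 86, 1, 1])
maximum([11, 74, 86, 1, 1]): compare 11 with maximum([74, 86, 1, 1])
maximum([74, 86, 1, 1]): compare 74 with maximum([86, 1, 1])
maximum([86, 1, 1]): compare 86 with maximum([1, 1])
maximum([1, 1]): compare 1 with maximum([1])
maximum([1]) = 1  (base case)
Compare 1 with 1 -> 1
Compare 86 with 1 -> 86
Compare 74 with 86 -> 86
Compare 11 with 86 -> 86
Compare 6 with 86 -> 86

86


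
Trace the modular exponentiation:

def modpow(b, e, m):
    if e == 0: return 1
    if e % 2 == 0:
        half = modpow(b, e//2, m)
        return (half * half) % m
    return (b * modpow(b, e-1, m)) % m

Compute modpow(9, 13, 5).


modpow(9, 13, 5): e is odd, compute modpow(9, 12, 5)
  modpow(9, 12, 5): e is even, compute modpow(9, 6, 5)
    modpow(9, 6, 5): e is even, compute modpow(9, 3, 5)
      modpow(9, 3, 5): e is odd, compute modpow(9, 2, 5)
        modpow(9, 2, 5): e is even, compute modpow(9, 1, 5)
          modpow(9, 1, 5): e is odd, compute modpow(9, 0, 5)
          modpow(9, 0, 5) = 1
          (9 * 1) % 5 = 4
        half=4, (4*4) % 5 = 1
      (9 * 1) % 5 = 4
    half=4, (4*4) % 5 = 1
  half=1, (1*1) % 5 = 1
(9 * 1) % 5 = 4

4
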